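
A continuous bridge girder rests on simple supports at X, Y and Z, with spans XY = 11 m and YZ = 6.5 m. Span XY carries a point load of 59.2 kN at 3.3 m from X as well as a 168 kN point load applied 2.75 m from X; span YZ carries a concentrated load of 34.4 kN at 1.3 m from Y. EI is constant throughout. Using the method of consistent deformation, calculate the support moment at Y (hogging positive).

M_Y = 204 kN·m

Take M_Y as the redundant. Released structure: two simple spans XY and YZ with a hinge at Y.
End slopes at the hinge Y, treating each span as simply supported:
  span XY: point load 59.2 at a = 3.3: Pab(L + a)/(6LEI) = 325.9/EI
  span XY: point load 168 at a = 2.75: Pab(L + a)/(6LEI) = 794.1/EI
  span YZ: point load 34.4 at a = 1.3: Pab(L + b)/(6LEI) = 69.76/EI
  relative rotation θ_0 = (1120 + 69.76)/EI = 1190/EI
A unit hogging moment at Y produces rotation L₁/(3EI) + L₂/(3EI) = 5.833/EI.
Slope continuity at Y: θ_0 = M_Y·5.833/EI, so M_Y = 1190/5.833 = 204 kN·m (hogging).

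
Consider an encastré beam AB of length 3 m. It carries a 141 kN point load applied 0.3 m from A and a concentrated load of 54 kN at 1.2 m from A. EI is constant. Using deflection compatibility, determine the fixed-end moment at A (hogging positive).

Release both end moments; the primary structure is a simply-supported span AB with redundants M_A and M_B.
End rotations of the released simple span under the applied load (×1/EI):
  at A: point load 141 at a = 0.3: Pab(L + b)/(6LEI) = 36.17/EI
  at B: point load 141 at a = 0.3: Pab(L + a)/(6LEI) = 20.94/EI
  at A: point load 54 at a = 1.2: Pab(L + b)/(6LEI) = 31.1/EI
  at B: point load 54 at a = 1.2: Pab(L + a)/(6LEI) = 27.22/EI
  θ_A0 = 67.27/EI,  θ_B0 = 48.15/EI
Flexibility coefficients: a unit moment at one end gives L/(3EI) there and L/(6EI) at the far end, so f₁₁ = f₂₂ = 1/EI and f₁₂ = f₂₁ = 0.5/EI.
Compatibility — zero rotation at each built-in end:
  1 M_A + 0.5 M_B = 67.27
  0.5 M_A + 1 M_B = 48.15
Solving the pair gives M_A = 57.59 kN·m and M_B = 19.36 kN·m (hogging).

M_A = 57.59 kN·m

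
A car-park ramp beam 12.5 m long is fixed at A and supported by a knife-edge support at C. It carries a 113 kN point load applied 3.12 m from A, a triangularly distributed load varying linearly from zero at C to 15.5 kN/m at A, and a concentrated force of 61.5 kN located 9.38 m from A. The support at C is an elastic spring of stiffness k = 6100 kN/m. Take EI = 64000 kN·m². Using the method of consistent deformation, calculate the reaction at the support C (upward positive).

R_C = 66.93 kN

Remove the prop at C; the released (primary) structure is a cantilever built in at A.
Downward deflection at the released point C due to the loads:
  point load 113 at a = 3.12: Pa²(3L − a)/(6EI) = 6303/EI
  triangular load, peak 15.5 at the fixed end: w₀L⁴/(30EI) = 12614/EI
  point load 61.5 at a = 9.38: Pa²(3L − a)/(6EI) = 25360/EI
  δ_0 = 44277/EI
Tip deflection under a unit load at C: L³/(3EI) = 651/EI.
With EI = 64000 kN·m²: δ_0 = 0.69182 m and δ_{CC} = 0.010173 m/kN.
Compatibility — the spring shortens by R_C/k under the reaction it provides: δ_0 − R_C·δ_{CC} = R_C/k. With 1/k = 0.000164 m/kN, R_C = δ_0 / (δ_{CC} + 1/k) = 0.69182 / (0.010173 + 0.000164) = 66.93 kN.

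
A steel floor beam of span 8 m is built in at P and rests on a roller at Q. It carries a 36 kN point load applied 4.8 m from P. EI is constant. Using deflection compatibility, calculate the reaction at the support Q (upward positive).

Take the reaction at Q as the redundant and release it; the primary structure is a cantilever fixed at P.
Primary-structure tip deflection at Q by superposition:
  point load 36 at a = 4.8: Pa²(3L − a)/(6EI) = 2654/EI
Tip deflection under a unit load at Q: L³/(3EI) = 170.7/EI.
The prop prevents deflection at Q: R_Q = δ_0/δ_{QQ} = 2654/170.7 = 15.55 kN.

R_Q = 15.55 kN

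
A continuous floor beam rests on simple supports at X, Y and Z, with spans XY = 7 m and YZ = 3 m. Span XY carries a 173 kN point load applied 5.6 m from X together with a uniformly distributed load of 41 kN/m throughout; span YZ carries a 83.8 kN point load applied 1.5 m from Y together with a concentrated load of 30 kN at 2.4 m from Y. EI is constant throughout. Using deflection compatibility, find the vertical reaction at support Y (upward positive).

Take M_Y as the redundant. Released structure: two simple spans XY and YZ with a hinge at Y.
Discontinuity in slope at Y on the released structure — sum the simple-span end rotations:
  span XY: point load 173 at a = 5.6: Pab(L + a)/(6LEI) = 406.9/EI
  span XY: UDL 41: wL³/(24EI) = 586/EI
  span YZ: point load 83.8 at a = 1.5: Pab(L + b)/(6LEI) = 47.14/EI
  span YZ: point load 30 at a = 2.4: Pab(L + b)/(6LEI) = 8.64/EI
  relative rotation θ_0 = (992.9 + 55.78)/EI = 1049/EI
A unit hogging moment at Y produces rotation L₁/(3EI) + L₂/(3EI) = 3.333/EI.
Compatibility: M_Y·(L₁+L₂)/(3EI) = θ_0, giving M_Y = 314.6 kN·m (hogging).
Span XY, ΣM about X with M_Y applied at Y: R_Y^{XY}·7 = 1973 + 314.6, so R_Y^{XY} = 326.8 kN and R_X = 460 − 326.8 = 133.2 kN.
Span YZ, ΣM about Z: R_Y^{YZ}·3 = 143.7 + 314.6, so R_Y^{YZ} = 152.8 kN and R_Z = 113.8 − 152.8 = -38.96 kN.
R_Y = 326.8 + 152.8 = 479.6 kN.

R_Y = 479.6 kN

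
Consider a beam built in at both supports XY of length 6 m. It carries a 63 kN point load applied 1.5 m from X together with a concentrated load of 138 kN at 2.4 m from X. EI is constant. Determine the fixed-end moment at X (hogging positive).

M_X = 172.4 kN·m

Take the two fixed-end moments M_X, M_Y as redundants; the released structure is the simple span XY.
On the primary (simply-supported) span, the end slopes from the loading are:
  at X: point load 63 at a = 1.5: Pab(L + b)/(6LEI) = 124/EI
  at Y: point load 63 at a = 1.5: Pab(L + a)/(6LEI) = 88.59/EI
  at X: point load 138 at a = 2.4: Pab(L + b)/(6LEI) = 318/EI
  at Y: point load 138 at a = 2.4: Pab(L + a)/(6LEI) = 278.2/EI
  θ_X0 = 442/EI,  θ_Y0 = 366.8/EI
Flexibility coefficients: a unit moment at one end gives L/(3EI) there and L/(6EI) at the far end, so f₁₁ = f₂₂ = 2/EI and f₁₂ = f₂₁ = 1/EI.
Compatibility — zero rotation at each built-in end:
  2 M_X + 1 M_Y = 442
  1 M_X + 2 M_Y = 366.8
Solving the pair gives M_X = 172.4 kN·m and M_Y = 97.21 kN·m (hogging).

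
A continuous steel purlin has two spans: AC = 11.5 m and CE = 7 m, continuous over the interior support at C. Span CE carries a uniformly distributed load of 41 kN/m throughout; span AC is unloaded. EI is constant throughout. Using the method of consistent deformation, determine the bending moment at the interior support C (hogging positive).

Release continuity at C by inserting a hinge; the redundant is the internal moment M_C. The primary structure is two simply-supported spans AC and CE.
End slopes at the hinge C, treating each span as simply supported:
  span CE: UDL 41: wL³/(24EI) = 586/EI
  relative rotation θ_0 = (0 + 586)/EI = 586/EI
A unit hogging moment at C produces rotation L₁/(3EI) + L₂/(3EI) = 6.167/EI.
Slope continuity at C: θ_0 = M_C·6.167/EI, so M_C = 586/6.167 = 95.02 kN·m (hogging).

M_C = 95.02 kN·m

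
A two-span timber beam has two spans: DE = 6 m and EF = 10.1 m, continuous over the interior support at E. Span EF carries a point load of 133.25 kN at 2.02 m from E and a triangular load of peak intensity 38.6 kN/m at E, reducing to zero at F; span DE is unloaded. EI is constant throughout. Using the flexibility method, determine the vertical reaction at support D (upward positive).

Take M_E as the redundant. Released structure: two simple spans DE and EF with a hinge at E.
End slopes at the hinge E, treating each span as simply supported:
  span EF: point load 133.25 at a = 2.02: Pab(L + b)/(6LEI) = 652.5/EI
  span EF: triangular load, peak 38.6: w₀L³/(45EI) = 883.8/EI
  relative rotation θ_0 = (0 + 1536)/EI = 1536/EI
A unit hogging moment at E produces rotation L₁/(3EI) + L₂/(3EI) = 5.367/EI.
Slope continuity at E: θ_0 = M_E·5.367/EI, so M_E = 1536/5.367 = 286.3 kN·m (hogging).
Span DE, ΣM about D with M_E applied at E: R_E^{DE}·6 = 0 + 286.3, so R_E^{DE} = 47.71 kN and R_D = 0 − 47.71 = -47.71 kN.

R_D = -47.71 kN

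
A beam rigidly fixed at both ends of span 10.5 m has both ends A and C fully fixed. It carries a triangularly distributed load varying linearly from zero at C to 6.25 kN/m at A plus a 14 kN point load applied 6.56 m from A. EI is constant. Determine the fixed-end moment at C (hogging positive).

Take the two fixed-end moments M_A, M_C as redundants; the released structure is the simple span AC.
On the primary (simply-supported) span, the end slopes from the loading are:
  at A: triangular load, peak 6.25: w₀L³/(45EI) = 160.8/EI
  at C: triangular load, peak 6.25: 7w₀L³/(360EI) = 140.7/EI
  at A: point load 14 at a = 6.56: Pab(L + b)/(6LEI) = 82.94/EI
  at C: point load 14 at a = 6.56: Pab(L + a)/(6LEI) = 97.99/EI
  θ_A0 = 243.7/EI,  θ_C0 = 238.7/EI
Flexibility coefficients: a unit moment at one end gives L/(3EI) there and L/(6EI) at the far end, so f₁₁ = f₂₂ = 3.5/EI and f₁₂ = f₂₁ = 1.75/EI.
Compatibility — zero rotation at each built-in end:
  3.5 M_A + 1.75 M_C = 243.7
  1.75 M_A + 3.5 M_C = 238.7
Solving the pair gives M_A = 47.38 kN·m and M_C = 44.5 kN·m (hogging).

M_C = 44.5 kN·m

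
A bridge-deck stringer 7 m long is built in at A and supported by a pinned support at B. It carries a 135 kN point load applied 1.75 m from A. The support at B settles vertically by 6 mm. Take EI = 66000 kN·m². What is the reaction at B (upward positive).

R_B = 8.138 kN

Release the roller at B. Primary structure: cantilever fixed at A.
Free-end deflection of the primary structure under the applied loading (downward +):
  point load 135 at a = 1.75: Pa²(3L − a)/(6EI) = 1326/EI
Flexibility coefficient — unit upward force at B: δ_{BB} = L³/(3EI) = 114.3/EI.
With EI = 66000 kN·m²: δ_0 = 0.020098 m and δ_{BB} = 0.001732 m/kN.
Compatibility — the beam at B must follow the support down by 0.006 m: δ_0 − R_B·δ_{BB} = 0.006, so R_B = (0.020098 − 0.006)/0.001732 = 8.138 kN.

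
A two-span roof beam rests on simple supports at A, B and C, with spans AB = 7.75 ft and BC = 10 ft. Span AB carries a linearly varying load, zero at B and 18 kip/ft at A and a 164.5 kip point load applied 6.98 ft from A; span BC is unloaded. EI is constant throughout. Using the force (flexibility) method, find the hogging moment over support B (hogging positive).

M_B = 74.87 kip·ft

Take M_B as the redundant. Released structure: two simple spans AB and BC with a hinge at B.
End slopes at the hinge B, treating each span as simply supported:
  span AB: triangular load, peak 18: 7w₀L³/(360EI) = 162.9/EI
  span AB: point load 164.5 at a = 6.98: Pab(L + a)/(6LEI) = 280.1/EI
  relative rotation θ_0 = (443 + 0)/EI = 443/EI
A unit hogging moment at B produces rotation L₁/(3EI) + L₂/(3EI) = 5.917/EI.
Compatibility: M_B·(L₁+L₂)/(3EI) = θ_0, giving M_B = 74.87 kip·ft (hogging).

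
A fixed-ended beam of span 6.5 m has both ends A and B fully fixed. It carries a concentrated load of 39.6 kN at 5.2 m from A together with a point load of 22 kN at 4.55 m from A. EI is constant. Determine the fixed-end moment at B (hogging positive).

M_B = 53.97 kN·m

Release both end moments; the primary structure is a simply-supported span AB with redundants M_A and M_B.
Simple-span end rotations at A and B under the given loads:
  at A: point load 39.6 at a = 5.2: Pab(L + b)/(6LEI) = 53.54/EI
  at B: point load 39.6 at a = 5.2: Pab(L + a)/(6LEI) = 80.31/EI
  at A: point load 22 at a = 4.55: Pab(L + b)/(6LEI) = 42.29/EI
  at B: point load 22 at a = 4.55: Pab(L + a)/(6LEI) = 55.31/EI
  θ_A0 = 95.83/EI,  θ_B0 = 135.6/EI
Flexibility coefficients: a unit moment at one end gives L/(3EI) there and L/(6EI) at the far end, so f₁₁ = f₂₂ = 2.167/EI and f₁₂ = f₂₁ = 1.083/EI.
Compatibility — zero rotation at each built-in end:
  2.167 M_A + 1.083 M_B = 95.83
  1.083 M_A + 2.167 M_B = 135.6
Solving the pair gives M_A = 17.25 kN·m and M_B = 53.97 kN·m (hogging).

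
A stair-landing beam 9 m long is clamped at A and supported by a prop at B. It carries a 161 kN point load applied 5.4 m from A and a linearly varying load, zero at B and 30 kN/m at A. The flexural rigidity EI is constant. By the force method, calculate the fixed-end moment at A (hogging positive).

M_A = 405.4 kN·m

Choose R_B as the redundant. The primary structure is the cantilever fixed at A.
Deflection at B on the released cantilever, summing each load's contribution:
  point load 161 at a = 5.4: Pa²(3L − a)/(6EI) = 16901/EI
  triangular load, peak 30 at the fixed end: w₀L⁴/(30EI) = 6561/EI
  δ_0 = 23462/EI
Tip deflection under a unit load at B: L³/(3EI) = 243/EI.
The prop prevents deflection at B: R_B = δ_0/δ_{BB} = 23462/243 = 96.55 kN.
Moment equilibrium about A: M_A = Σ(load moments about A) − R_B·L = 1274 − 96.55×9 = 405.4 kN·m.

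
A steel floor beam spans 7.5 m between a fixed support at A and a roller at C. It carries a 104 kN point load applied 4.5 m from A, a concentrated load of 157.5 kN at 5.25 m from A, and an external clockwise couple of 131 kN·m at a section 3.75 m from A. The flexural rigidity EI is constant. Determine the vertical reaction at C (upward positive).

Remove the prop at C; the released (primary) structure is a cantilever built in at A.
Downward deflection at the released point C due to the loads:
  point load 104 at a = 4.5: Pa²(3L − a)/(6EI) = 6318/EI
  point load 157.5 at a = 5.25: Pa²(3L − a)/(6EI) = 12481/EI
  clockwise couple 131 at a = 3.75: M₀a(2L − a)/(2EI) = 2763/EI
  δ_0 = 21562/EI
Tip deflection under a unit load at C: L³/(3EI) = 140.6/EI.
Compatibility at C: δ_0 − R_C·δ_{CC} = 0, so R_C = 21562/140.6 = 153.3 kN.

R_C = 153.3 kN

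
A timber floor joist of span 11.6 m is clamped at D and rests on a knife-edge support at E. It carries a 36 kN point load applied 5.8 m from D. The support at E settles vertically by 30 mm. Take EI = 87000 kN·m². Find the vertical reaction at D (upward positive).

Release the roller at E. Primary structure: cantilever fixed at D.
Deflection at E on the released cantilever, summing each load's contribution:
  point load 36 at a = 5.8: Pa²(3L − a)/(6EI) = 5853/EI
Flexibility coefficient — unit upward force at E: δ_{EE} = L³/(3EI) = 520.3/EI.
With EI = 87000 kN·m²: δ_0 = 0.06728 m and δ_{EE} = 0.00598 m/kN.
Compatibility — the beam at E must follow the support down by 0.03 m: δ_0 − R_E·δ_{EE} = 0.03, so R_E = (0.06728 − 0.03)/0.00598 = 6.234 kN.
Vertical equilibrium: R_D = ΣP − R_E = 36 − 6.234 = 29.77 kN.

R_D = 29.77 kN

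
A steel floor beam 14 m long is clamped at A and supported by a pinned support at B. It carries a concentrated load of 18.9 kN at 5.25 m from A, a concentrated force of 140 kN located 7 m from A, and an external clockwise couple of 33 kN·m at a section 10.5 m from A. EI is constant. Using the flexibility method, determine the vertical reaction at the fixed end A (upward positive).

R_A = 108.3 kN

Choose R_B as the redundant. The primary structure is the cantilever fixed at A.
Downward deflection at the released point B due to the loads:
  point load 18.9 at a = 5.25: Pa²(3L − a)/(6EI) = 3191/EI
  point load 140 at a = 7: Pa²(3L − a)/(6EI) = 40017/EI
  clockwise couple 33 at a = 10.5: M₀a(2L − a)/(2EI) = 3032/EI
  δ_0 = 46239/EI
Tip deflection under a unit load at B: L³/(3EI) = 914.7/EI.
The prop prevents deflection at B: R_B = δ_0/δ_{BB} = 46239/914.7 = 50.55 kN.
Vertical equilibrium: R_A = ΣP − R_B = 158.9 − 50.55 = 108.3 kN.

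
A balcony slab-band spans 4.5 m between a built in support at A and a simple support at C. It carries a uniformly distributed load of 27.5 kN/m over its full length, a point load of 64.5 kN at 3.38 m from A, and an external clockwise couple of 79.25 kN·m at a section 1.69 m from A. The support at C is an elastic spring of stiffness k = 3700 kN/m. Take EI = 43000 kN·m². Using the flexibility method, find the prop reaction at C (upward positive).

Release the roller at C. Primary structure: cantilever fixed at A.
Free-end deflection of the primary structure under the applied loading (downward +):
  UDL 27.5: wL⁴/(8EI) = 1410/EI
  point load 64.5 at a = 3.38: Pa²(3L − a)/(6EI) = 1243/EI
  clockwise couple 79.25 at a = 1.69: M₀a(2L − a)/(2EI) = 489.5/EI
  δ_0 = 3142/EI
Tip deflection under a unit load at C: L³/(3EI) = 30.38/EI.
With EI = 43000 kN·m²: δ_0 = 0.073069 m and δ_{CC} = 0.000706 m/kN.
Compatibility — the spring shortens by R_C/k under the reaction it provides: δ_0 − R_C·δ_{CC} = R_C/k. With 1/k = 0.00027 m/kN, R_C = δ_0 / (δ_{CC} + 1/k) = 0.073069 / (0.000706 + 0.00027) = 74.81 kN.

R_C = 74.81 kN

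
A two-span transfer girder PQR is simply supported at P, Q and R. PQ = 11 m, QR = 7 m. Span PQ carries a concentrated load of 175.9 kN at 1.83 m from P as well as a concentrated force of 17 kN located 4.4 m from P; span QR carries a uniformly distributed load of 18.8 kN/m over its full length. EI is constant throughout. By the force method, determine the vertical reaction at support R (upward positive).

Release continuity at Q by inserting a hinge; the redundant is the internal moment M_Q. The primary structure is two simply-supported spans PQ and QR.
Discontinuity in slope at Q on the released structure — sum the simple-span end rotations:
  span PQ: point load 175.9 at a = 1.83: Pab(L + a)/(6LEI) = 573.8/EI
  span PQ: point load 17 at a = 4.4: Pab(L + a)/(6LEI) = 115.2/EI
  span QR: UDL 18.8: wL³/(24EI) = 268.7/EI
  relative rotation θ_0 = (689 + 268.7)/EI = 957.7/EI
A unit hogging moment at Q produces rotation L₁/(3EI) + L₂/(3EI) = 6/EI.
Slope continuity at Q: θ_0 = M_Q·6/EI, so M_Q = 957.7/6 = 159.6 kN·m (hogging).
Span QR, ΣM about R: R_Q^{QR}·7 = 460.6 + 159.6, so R_Q^{QR} = 88.6 kN and R_R = 131.6 − 88.6 = 43 kN.

R_R = 43 kN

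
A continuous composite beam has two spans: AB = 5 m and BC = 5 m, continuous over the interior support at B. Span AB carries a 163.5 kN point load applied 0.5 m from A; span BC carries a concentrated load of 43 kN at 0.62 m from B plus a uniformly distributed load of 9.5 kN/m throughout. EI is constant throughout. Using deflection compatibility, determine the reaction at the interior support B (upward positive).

Take M_B as the redundant. Released structure: two simple spans AB and BC with a hinge at B.
End slopes at the hinge B, treating each span as simply supported:
  span AB: point load 163.5 at a = 0.5: Pab(L + a)/(6LEI) = 67.44/EI
  span BC: point load 43 at a = 0.62: Pab(L + b)/(6LEI) = 36.51/EI
  span BC: UDL 9.5: wL³/(24EI) = 49.48/EI
  relative rotation θ_0 = (67.44 + 85.99)/EI = 153.4/EI
A unit hogging moment at B produces rotation L₁/(3EI) + L₂/(3EI) = 3.333/EI.
Slope continuity at B: θ_0 = M_B·3.333/EI, so M_B = 153.4/3.333 = 46.03 kN·m (hogging).
Span AB, ΣM about A with M_B applied at B: R_B^{AB}·5 = 81.75 + 46.03, so R_B^{AB} = 25.56 kN and R_A = 163.5 − 25.56 = 137.9 kN.
Span BC, ΣM about C: R_B^{BC}·5 = 307.1 + 46.03, so R_B^{BC} = 70.62 kN and R_C = 90.5 − 70.62 = 19.88 kN.
R_B = 25.56 + 70.62 = 96.18 kN.

R_B = 96.18 kN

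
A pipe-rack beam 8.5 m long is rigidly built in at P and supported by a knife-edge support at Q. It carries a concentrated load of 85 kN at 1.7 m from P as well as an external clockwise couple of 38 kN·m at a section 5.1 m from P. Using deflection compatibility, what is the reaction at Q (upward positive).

Release the roller at Q. Primary structure: cantilever fixed at P.
Primary-structure tip deflection at Q by superposition:
  point load 85 at a = 1.7: Pa²(3L − a)/(6EI) = 974.4/EI
  clockwise couple 38 at a = 5.1: M₀a(2L − a)/(2EI) = 1153/EI
  δ_0 = 2128/EI
Tip deflection under a unit load at Q: L³/(3EI) = 204.7/EI.
The prop prevents deflection at Q: R_Q = δ_0/δ_{QQ} = 2128/204.7 = 10.39 kN.

R_Q = 10.39 kN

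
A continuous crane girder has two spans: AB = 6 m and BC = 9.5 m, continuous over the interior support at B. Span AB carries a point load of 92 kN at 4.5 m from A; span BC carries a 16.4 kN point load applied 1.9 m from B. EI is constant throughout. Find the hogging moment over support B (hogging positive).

Release continuity at B by inserting a hinge; the redundant is the internal moment M_B. The primary structure is two simply-supported spans AB and BC.
End slopes at the hinge B, treating each span as simply supported:
  span AB: point load 92 at a = 4.5: Pab(L + a)/(6LEI) = 181.1/EI
  span BC: point load 16.4 at a = 1.9: Pab(L + b)/(6LEI) = 71.04/EI
  relative rotation θ_0 = (181.1 + 71.04)/EI = 252.2/EI
A unit hogging moment at B produces rotation L₁/(3EI) + L₂/(3EI) = 5.167/EI.
Compatibility: M_B·(L₁+L₂)/(3EI) = θ_0, giving M_B = 48.81 kN·m (hogging).

M_B = 48.81 kN·m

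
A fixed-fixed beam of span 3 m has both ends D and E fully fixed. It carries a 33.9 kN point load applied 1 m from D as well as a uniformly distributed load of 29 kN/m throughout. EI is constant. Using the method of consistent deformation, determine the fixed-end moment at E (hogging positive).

Release both end moments; the primary structure is a simply-supported span DE with redundants M_D and M_E.
On the primary (simply-supported) span, the end slopes from the loading are:
  at D: point load 33.9 at a = 1: Pab(L + b)/(6LEI) = 18.83/EI
  at E: point load 33.9 at a = 1: Pab(L + a)/(6LEI) = 15.07/EI
  at D: UDL 29: wL³/(24EI) = 32.62/EI
  at E: UDL 29: wL³/(24EI) = 32.62/EI
  θ_D0 = 51.46/EI,  θ_E0 = 47.69/EI
Flexibility coefficients: a unit moment at one end gives L/(3EI) there and L/(6EI) at the far end, so f₁₁ = f₂₂ = 1/EI and f₁₂ = f₂₁ = 0.5/EI.
Compatibility — zero rotation at each built-in end:
  1 M_D + 0.5 M_E = 51.46
  0.5 M_D + 1 M_E = 47.69
Solving the pair gives M_D = 36.82 kN·m and M_E = 29.28 kN·m (hogging).

M_E = 29.28 kN·m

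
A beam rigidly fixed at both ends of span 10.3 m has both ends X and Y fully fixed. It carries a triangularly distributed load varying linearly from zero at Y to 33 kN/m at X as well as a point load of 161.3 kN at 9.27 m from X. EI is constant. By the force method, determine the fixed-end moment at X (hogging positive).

Take the two fixed-end moments M_X, M_Y as redundants; the released structure is the simple span XY.
Simple-span end rotations at X and Y under the given loads:
  at X: triangular load, peak 33: w₀L³/(45EI) = 801.3/EI
  at Y: triangular load, peak 33: 7w₀L³/(360EI) = 701.2/EI
  at X: point load 161.3 at a = 9.27: Pab(L + b)/(6LEI) = 282.4/EI
  at Y: point load 161.3 at a = 9.27: Pab(L + a)/(6LEI) = 487.7/EI
  θ_X0 = 1084/EI,  θ_Y0 = 1189/EI
Flexibility coefficients: a unit moment at one end gives L/(3EI) there and L/(6EI) at the far end, so f₁₁ = f₂₂ = 3.433/EI and f₁₂ = f₂₁ = 1.717/EI.
Compatibility — zero rotation at each built-in end:
  3.433 M_X + 1.717 M_Y = 1084
  1.717 M_X + 3.433 M_Y = 1189
Solving the pair gives M_X = 190 kN·m and M_Y = 251.3 kN·m (hogging).

M_X = 190 kN·m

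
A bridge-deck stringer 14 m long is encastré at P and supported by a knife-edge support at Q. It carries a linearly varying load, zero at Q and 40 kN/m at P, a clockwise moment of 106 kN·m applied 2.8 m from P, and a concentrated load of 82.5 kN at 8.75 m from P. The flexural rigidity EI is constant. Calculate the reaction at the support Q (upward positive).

Choose R_Q as the redundant. The primary structure is the cantilever fixed at P.
Primary-structure tip deflection at Q by superposition:
  triangular load, peak 40 at the fixed end: w₀L⁴/(30EI) = 51221/EI
  clockwise couple 106 at a = 2.8: M₀a(2L − a)/(2EI) = 3740/EI
  point load 82.5 at a = 8.75: Pa²(3L − a)/(6EI) = 35003/EI
  δ_0 = 89964/EI
Tip deflection under a unit load at Q: L³/(3EI) = 914.7/EI.
Compatibility at Q: δ_0 − R_Q·δ_{QQ} = 0, so R_Q = 89964/914.7 = 98.36 kN.

R_Q = 98.36 kN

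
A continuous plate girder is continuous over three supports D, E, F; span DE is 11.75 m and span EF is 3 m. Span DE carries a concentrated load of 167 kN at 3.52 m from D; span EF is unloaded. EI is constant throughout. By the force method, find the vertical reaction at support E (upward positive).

Insert a hinge at E; M_E is the redundant, and each span becomes simply supported.
Rotations at E on the released spans (each span's end-slope, ×1/EI):
  span DE: point load 167 at a = 3.52: Pab(L + a)/(6LEI) = 1048/EI
  relative rotation θ_0 = (1048 + 0)/EI = 1048/EI
A unit hogging moment at E produces rotation L₁/(3EI) + L₂/(3EI) = 4.917/EI.
Compatibility: M_E·(L₁+L₂)/(3EI) = θ_0, giving M_E = 213.1 kN·m (hogging).
Span DE, ΣM about D with M_E applied at E: R_E^{DE}·11.75 = 587.8 + 213.1, so R_E^{DE} = 68.17 kN and R_D = 167 − 68.17 = 98.83 kN.
Span EF, ΣM about F: R_E^{EF}·3 = 0 + 213.1, so R_E^{EF} = 71.04 kN and R_F = 0 − 71.04 = -71.04 kN.
R_E = 68.17 + 71.04 = 139.2 kN.

R_E = 139.2 kN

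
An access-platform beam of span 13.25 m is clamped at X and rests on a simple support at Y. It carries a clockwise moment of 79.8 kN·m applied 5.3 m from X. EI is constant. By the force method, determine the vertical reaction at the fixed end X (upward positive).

Choose R_Y as the redundant. The primary structure is the cantilever fixed at X.
Deflection at Y on the released cantilever, summing each load's contribution:
  clockwise couple 79.8 at a = 5.3: M₀a(2L − a)/(2EI) = 4483/EI
Flexibility coefficient — unit upward force at Y: δ_{YY} = L³/(3EI) = 775.4/EI.
Compatibility at Y: δ_0 − R_Y·δ_{YY} = 0, so R_Y = 4483/775.4 = 5.782 kN.
Vertical equilibrium: R_X = ΣP − R_Y = 0 − 5.782 = -5.782 kN.

R_X = -5.782 kN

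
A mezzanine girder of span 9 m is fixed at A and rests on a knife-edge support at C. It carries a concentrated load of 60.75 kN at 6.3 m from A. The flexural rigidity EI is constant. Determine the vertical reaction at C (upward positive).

R_C = 34.23 kN

Choose R_C as the redundant. The primary structure is the cantilever fixed at A.
Free-end deflection of the primary structure under the applied loading (downward +):
  point load 60.75 at a = 6.3: Pa²(3L − a)/(6EI) = 8319/EI
Flexibility coefficient — unit upward force at C: δ_{CC} = L³/(3EI) = 243/EI.
Compatibility at C: δ_0 − R_C·δ_{CC} = 0, so R_C = 8319/243 = 34.23 kN.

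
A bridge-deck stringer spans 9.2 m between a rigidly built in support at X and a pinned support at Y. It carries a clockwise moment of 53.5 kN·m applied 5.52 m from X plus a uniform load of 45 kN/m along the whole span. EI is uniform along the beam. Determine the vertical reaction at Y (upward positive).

R_Y = 162.6 kN

Take the reaction at Y as the redundant and release it; the primary structure is a cantilever fixed at X.
Free-end deflection of the primary structure under the applied loading (downward +):
  clockwise couple 53.5 at a = 5.52: M₀a(2L − a)/(2EI) = 1902/EI
  UDL 45: wL⁴/(8EI) = 40297/EI
  δ_0 = 42199/EI
Flexibility coefficient — unit upward force at Y: δ_{YY} = L³/(3EI) = 259.6/EI.
Compatibility at Y: δ_0 − R_Y·δ_{YY} = 0, so R_Y = 42199/259.6 = 162.6 kN.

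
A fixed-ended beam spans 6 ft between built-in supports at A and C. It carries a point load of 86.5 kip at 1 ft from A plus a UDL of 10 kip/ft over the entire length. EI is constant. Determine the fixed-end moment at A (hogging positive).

Release both end moments; the primary structure is a simply-supported span AC with redundants M_A and M_C.
On the primary (simply-supported) span, the end slopes from the loading are:
  at A: point load 86.5 at a = 1: Pab(L + b)/(6LEI) = 132.2/EI
  at C: point load 86.5 at a = 1: Pab(L + a)/(6LEI) = 84.1/EI
  at A: UDL 10: wL³/(24EI) = 90/EI
  at C: UDL 10: wL³/(24EI) = 90/EI
  θ_A0 = 222.2/EI,  θ_C0 = 174.1/EI
Flexibility coefficients: a unit moment at one end gives L/(3EI) there and L/(6EI) at the far end, so f₁₁ = f₂₂ = 2/EI and f₁₂ = f₂₁ = 1/EI.
Compatibility — zero rotation at each built-in end:
  2 M_A + 1 M_C = 222.2
  1 M_A + 2 M_C = 174.1
Solving the pair gives M_A = 90.07 kip·ft and M_C = 42.01 kip·ft (hogging).

M_A = 90.07 kip·ft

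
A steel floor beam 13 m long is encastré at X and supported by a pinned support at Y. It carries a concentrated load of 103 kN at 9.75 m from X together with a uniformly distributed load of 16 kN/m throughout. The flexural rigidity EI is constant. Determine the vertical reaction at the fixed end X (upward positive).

Choose R_Y as the redundant. The primary structure is the cantilever fixed at X.
Free-end deflection of the primary structure under the applied loading (downward +):
  point load 103 at a = 9.75: Pa²(3L − a)/(6EI) = 47733/EI
  UDL 16: wL⁴/(8EI) = 57122/EI
  δ_0 = 104855/EI
Flexibility coefficient — unit upward force at Y: δ_{YY} = L³/(3EI) = 732.3/EI.
The prop prevents deflection at Y: R_Y = δ_0/δ_{YY} = 104855/732.3 = 143.2 kN.
Vertical equilibrium: R_X = ΣP − R_Y = 311 − 143.2 = 167.8 kN.

R_X = 167.8 kN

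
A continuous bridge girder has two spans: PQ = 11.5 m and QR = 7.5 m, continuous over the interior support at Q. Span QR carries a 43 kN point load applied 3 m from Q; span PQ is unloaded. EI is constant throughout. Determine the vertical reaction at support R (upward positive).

R_R = 13.94 kN

Take M_Q as the redundant. Released structure: two simple spans PQ and QR with a hinge at Q.
Rotations at Q on the released spans (each span's end-slope, ×1/EI):
  span QR: point load 43 at a = 3: Pab(L + b)/(6LEI) = 154.8/EI
  relative rotation θ_0 = (0 + 154.8)/EI = 154.8/EI
A unit hogging moment at Q produces rotation L₁/(3EI) + L₂/(3EI) = 6.333/EI.
Slope continuity at Q: θ_0 = M_Q·6.333/EI, so M_Q = 154.8/6.333 = 24.44 kN·m (hogging).
Span QR, ΣM about R: R_Q^{QR}·7.5 = 193.5 + 24.44, so R_Q^{QR} = 29.06 kN and R_R = 43 − 29.06 = 13.94 kN.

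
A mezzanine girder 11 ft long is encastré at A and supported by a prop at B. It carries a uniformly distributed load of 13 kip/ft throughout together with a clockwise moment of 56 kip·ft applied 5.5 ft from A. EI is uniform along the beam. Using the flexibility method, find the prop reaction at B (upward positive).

Choose R_B as the redundant. The primary structure is the cantilever fixed at A.
Deflection at B on the released cantilever, summing each load's contribution:
  UDL 13: wL⁴/(8EI) = 23792/EI
  clockwise couple 56 at a = 5.5: M₀a(2L − a)/(2EI) = 2541/EI
  δ_0 = 26333/EI
Tip deflection under a unit load at B: L³/(3EI) = 443.7/EI.
Compatibility at B: δ_0 − R_B·δ_{BB} = 0, so R_B = 26333/443.7 = 59.35 kip.

R_B = 59.35 kip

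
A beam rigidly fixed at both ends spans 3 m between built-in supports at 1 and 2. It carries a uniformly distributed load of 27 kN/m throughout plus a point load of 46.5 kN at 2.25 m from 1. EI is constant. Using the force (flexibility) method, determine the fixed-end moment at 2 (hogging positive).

M_2 = 39.87 kN·m

Take the two fixed-end moments M_1, M_2 as redundants; the released structure is the simple span 12.
Simple-span end rotations at 1 and 2 under the given loads:
  at 1: UDL 27: wL³/(24EI) = 30.38/EI
  at 2: UDL 27: wL³/(24EI) = 30.38/EI
  at 1: point load 46.5 at a = 2.25: Pab(L + b)/(6LEI) = 16.35/EI
  at 2: point load 46.5 at a = 2.25: Pab(L + a)/(6LEI) = 22.89/EI
  θ_10 = 46.72/EI,  θ_20 = 53.26/EI
Flexibility coefficients: a unit moment at one end gives L/(3EI) there and L/(6EI) at the far end, so f₁₁ = f₂₂ = 1/EI and f₁₂ = f₂₁ = 0.5/EI.
Compatibility — zero rotation at each built-in end:
  1 M_1 + 0.5 M_2 = 46.72
  0.5 M_1 + 1 M_2 = 53.26
Solving the pair gives M_1 = 26.79 kN·m and M_2 = 39.87 kN·m (hogging).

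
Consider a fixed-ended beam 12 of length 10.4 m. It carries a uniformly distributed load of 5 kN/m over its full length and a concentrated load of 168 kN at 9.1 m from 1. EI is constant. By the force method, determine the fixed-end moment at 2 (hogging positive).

M_2 = 212.3 kN·m

Release both end moments; the primary structure is a simply-supported span 12 with redundants M_1 and M_2.
End rotations of the released simple span under the applied load (×1/EI):
  at 1: UDL 5: wL³/(24EI) = 234.3/EI
  at 2: UDL 5: wL³/(24EI) = 234.3/EI
  at 1: point load 168 at a = 9.1: Pab(L + b)/(6LEI) = 372.6/EI
  at 2: point load 168 at a = 9.1: Pab(L + a)/(6LEI) = 621.1/EI
  θ_10 = 607/EI,  θ_20 = 855.4/EI
Flexibility coefficients: a unit moment at one end gives L/(3EI) there and L/(6EI) at the far end, so f₁₁ = f₂₂ = 3.467/EI and f₁₂ = f₂₁ = 1.733/EI.
Compatibility — zero rotation at each built-in end:
  3.467 M_1 + 1.733 M_2 = 607
  1.733 M_1 + 3.467 M_2 = 855.4
Solving the pair gives M_1 = 68.95 kN·m and M_2 = 212.3 kN·m (hogging).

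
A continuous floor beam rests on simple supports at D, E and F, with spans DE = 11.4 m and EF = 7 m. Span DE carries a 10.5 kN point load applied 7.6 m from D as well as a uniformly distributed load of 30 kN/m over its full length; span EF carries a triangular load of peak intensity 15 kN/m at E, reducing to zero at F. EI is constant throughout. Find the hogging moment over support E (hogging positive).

M_E = 334.3 kN·m

Insert a hinge at E; M_E is the redundant, and each span becomes simply supported.
Discontinuity in slope at E on the released structure — sum the simple-span end rotations:
  span DE: point load 10.5 at a = 7.6: Pab(L + a)/(6LEI) = 84.23/EI
  span DE: UDL 30: wL³/(24EI) = 1852/EI
  span EF: triangular load, peak 15: w₀L³/(45EI) = 114.3/EI
  relative rotation θ_0 = (1936 + 114.3)/EI = 2050/EI
A unit hogging moment at E produces rotation L₁/(3EI) + L₂/(3EI) = 6.133/EI.
Slope continuity at E: θ_0 = M_E·6.133/EI, so M_E = 2050/6.133 = 334.3 kN·m (hogging).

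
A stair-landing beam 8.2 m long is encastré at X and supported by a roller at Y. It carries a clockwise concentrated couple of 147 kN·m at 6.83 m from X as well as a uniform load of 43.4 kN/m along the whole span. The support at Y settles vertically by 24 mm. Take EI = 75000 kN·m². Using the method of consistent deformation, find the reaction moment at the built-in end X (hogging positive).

Take the reaction at Y as the redundant and release it; the primary structure is a cantilever fixed at X.
Primary-structure tip deflection at Y by superposition:
  clockwise couple 147 at a = 6.83: M₀a(2L − a)/(2EI) = 4804/EI
  UDL 43.4: wL⁴/(8EI) = 24528/EI
  δ_0 = 29332/EI
Tip deflection under a unit load at Y: L³/(3EI) = 183.8/EI.
With EI = 75000 kN·m²: δ_0 = 0.39109 m and δ_{YY} = 0.002451 m/kN.
Compatibility — the beam at Y must follow the support down by 0.024 m: δ_0 − R_Y·δ_{YY} = 0.024, so R_Y = (0.39109 − 0.024)/0.002451 = 149.8 kN.
Moment equilibrium about X: M_X = Σ(load moments about X) − R_Y·L = 1606 − 149.8×8.2 = 377.7 kN·m.

M_X = 377.7 kN·m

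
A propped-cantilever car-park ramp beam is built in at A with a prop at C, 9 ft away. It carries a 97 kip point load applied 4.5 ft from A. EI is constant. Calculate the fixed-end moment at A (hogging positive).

Remove the prop at C; the released (primary) structure is a cantilever built in at A.
Deflection at C on the released cantilever, summing each load's contribution:
  point load 97 at a = 4.5: Pa²(3L − a)/(6EI) = 7366/EI
Flexibility coefficient — unit upward force at C: δ_{CC} = L³/(3EI) = 243/EI.
The prop prevents deflection at C: R_C = δ_0/δ_{CC} = 7366/243 = 30.31 kip.
Moment equilibrium about A: M_A = Σ(load moments about A) − R_C·L = 436.5 − 30.31×9 = 163.7 kip·ft.

M_A = 163.7 kip·ft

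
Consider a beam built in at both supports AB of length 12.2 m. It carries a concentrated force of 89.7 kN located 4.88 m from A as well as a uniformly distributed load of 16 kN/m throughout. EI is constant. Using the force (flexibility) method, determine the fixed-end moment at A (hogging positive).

Take the two fixed-end moments M_A, M_B as redundants; the released structure is the simple span AB.
End rotations of the released simple span under the applied load (×1/EI):
  at A: point load 89.7 at a = 4.88: Pab(L + b)/(6LEI) = 854.5/EI
  at B: point load 89.7 at a = 4.88: Pab(L + a)/(6LEI) = 747.7/EI
  at A: UDL 16: wL³/(24EI) = 1211/EI
  at B: UDL 16: wL³/(24EI) = 1211/EI
  θ_A0 = 2065/EI,  θ_B0 = 1958/EI
Flexibility coefficients: a unit moment at one end gives L/(3EI) there and L/(6EI) at the far end, so f₁₁ = f₂₂ = 4.067/EI and f₁₂ = f₂₁ = 2.033/EI.
Compatibility — zero rotation at each built-in end:
  4.067 M_A + 2.033 M_B = 2065
  2.033 M_A + 4.067 M_B = 1958
Solving the pair gives M_A = 356 kN·m and M_B = 303.5 kN·m (hogging).

M_A = 356 kN·m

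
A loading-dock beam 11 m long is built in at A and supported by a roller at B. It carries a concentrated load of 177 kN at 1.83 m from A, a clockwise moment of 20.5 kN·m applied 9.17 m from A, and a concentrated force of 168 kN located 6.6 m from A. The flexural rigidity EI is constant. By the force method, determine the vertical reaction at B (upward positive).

Take the reaction at B as the redundant and release it; the primary structure is a cantilever fixed at A.
Deflection at B on the released cantilever, summing each load's contribution:
  point load 177 at a = 1.83: Pa²(3L − a)/(6EI) = 3079/EI
  clockwise couple 20.5 at a = 9.17: M₀a(2L − a)/(2EI) = 1206/EI
  point load 168 at a = 6.6: Pa²(3L − a)/(6EI) = 32200/EI
  δ_0 = 36485/EI
Tip deflection under a unit load at B: L³/(3EI) = 443.7/EI.
The prop prevents deflection at B: R_B = δ_0/δ_{BB} = 36485/443.7 = 82.23 kN.

R_B = 82.23 kN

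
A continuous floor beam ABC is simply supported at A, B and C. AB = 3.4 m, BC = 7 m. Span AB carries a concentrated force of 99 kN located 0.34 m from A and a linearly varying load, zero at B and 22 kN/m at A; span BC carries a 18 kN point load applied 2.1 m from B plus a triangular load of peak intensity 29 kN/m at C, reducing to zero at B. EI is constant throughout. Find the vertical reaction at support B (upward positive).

R_B = 104.3 kN

Insert a hinge at B; M_B is the redundant, and each span becomes simply supported.
Discontinuity in slope at B on the released structure — sum the simple-span end rotations:
  span AB: point load 99 at a = 0.34: Pab(L + a)/(6LEI) = 18.88/EI
  span AB: triangular load, peak 22: 7w₀L³/(360EI) = 16.81/EI
  span BC: point load 18 at a = 2.1: Pab(L + b)/(6LEI) = 52.48/EI
  span BC: triangular load, peak 29: 7w₀L³/(360EI) = 193.4/EI
  relative rotation θ_0 = (35.7 + 245.9)/EI = 281.6/EI
A unit hogging moment at B produces rotation L₁/(3EI) + L₂/(3EI) = 3.467/EI.
Slope continuity at B: θ_0 = M_B·3.467/EI, so M_B = 281.6/3.467 = 81.23 kN·m (hogging).
Span AB, ΣM about A with M_B applied at B: R_B^{AB}·3.4 = 76.05 + 81.23, so R_B^{AB} = 46.26 kN and R_A = 136.4 − 46.26 = 90.14 kN.
Span BC, ΣM about C: R_B^{BC}·7 = 325 + 81.23, so R_B^{BC} = 58.04 kN and R_C = 119.5 − 58.04 = 61.46 kN.
R_B = 46.26 + 58.04 = 104.3 kN.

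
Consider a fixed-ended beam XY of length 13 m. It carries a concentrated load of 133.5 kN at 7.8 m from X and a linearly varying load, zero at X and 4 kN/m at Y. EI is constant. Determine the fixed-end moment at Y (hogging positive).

Take the two fixed-end moments M_X, M_Y as redundants; the released structure is the simple span XY.
End rotations of the released simple span under the applied load (×1/EI):
  at X: point load 133.5 at a = 7.8: Pab(L + b)/(6LEI) = 1263/EI
  at Y: point load 133.5 at a = 7.8: Pab(L + a)/(6LEI) = 1444/EI
  at X: triangular load, peak 4: 7w₀L³/(360EI) = 170.9/EI
  at Y: triangular load, peak 4: w₀L³/(45EI) = 195.3/EI
  θ_X0 = 1434/EI,  θ_Y0 = 1639/EI
Flexibility coefficients: a unit moment at one end gives L/(3EI) there and L/(6EI) at the far end, so f₁₁ = f₂₂ = 4.333/EI and f₁₂ = f₂₁ = 2.167/EI.
Compatibility — zero rotation at each built-in end:
  4.333 M_X + 2.167 M_Y = 1434
  2.167 M_X + 4.333 M_Y = 1639
Solving the pair gives M_X = 189.1 kN·m and M_Y = 283.7 kN·m (hogging).

M_Y = 283.7 kN·m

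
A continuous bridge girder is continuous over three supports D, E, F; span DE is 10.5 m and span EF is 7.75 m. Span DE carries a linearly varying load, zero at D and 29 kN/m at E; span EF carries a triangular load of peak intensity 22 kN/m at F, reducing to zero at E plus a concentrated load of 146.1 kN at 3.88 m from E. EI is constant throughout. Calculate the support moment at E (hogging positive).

M_E = 245.5 kN·m

Take M_E as the redundant. Released structure: two simple spans DE and EF with a hinge at E.
Discontinuity in slope at E on the released structure — sum the simple-span end rotations:
  span DE: triangular load, peak 29: w₀L³/(45EI) = 746/EI
  span EF: triangular load, peak 22: 7w₀L³/(360EI) = 199.1/EI
  span EF: point load 146.1 at a = 3.88: Pab(L + b)/(6LEI) = 548.2/EI
  relative rotation θ_0 = (746 + 747.3)/EI = 1493/EI
A unit hogging moment at E produces rotation L₁/(3EI) + L₂/(3EI) = 6.083/EI.
Slope continuity at E: θ_0 = M_E·6.083/EI, so M_E = 1493/6.083 = 245.5 kN·m (hogging).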